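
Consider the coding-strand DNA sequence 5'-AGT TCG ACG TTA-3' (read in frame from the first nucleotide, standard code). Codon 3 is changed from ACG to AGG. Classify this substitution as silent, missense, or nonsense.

missense

Position 8 falls in codon 3: ACG → Thr.
After the substitution the codon is AGG → Arg.
Thr ≠ Arg, so this is a missense mutation.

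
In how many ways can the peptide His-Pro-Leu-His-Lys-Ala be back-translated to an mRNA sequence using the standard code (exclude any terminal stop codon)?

His: 2 codons.
Pro: 4 codons.
Leu: 6 codons.
His: 2 codons.
Lys: 2 codons.
Ala: 4 codons.
2 × 4 × 6 × 2 × 2 × 4 = 768.

768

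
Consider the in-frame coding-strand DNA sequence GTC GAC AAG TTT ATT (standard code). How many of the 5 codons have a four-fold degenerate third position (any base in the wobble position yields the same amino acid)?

Codon 1 GTC (Val): third position 4-fold.
Codon 2 GAC (Asp): third position 2-fold.
Codon 3 AAG (Lys): third position 2-fold.
Codon 4 TTT (Phe): third position 2-fold.
Codon 5 ATT (Ile): third position 3-fold.
Four-fold degenerate third positions: 1.

1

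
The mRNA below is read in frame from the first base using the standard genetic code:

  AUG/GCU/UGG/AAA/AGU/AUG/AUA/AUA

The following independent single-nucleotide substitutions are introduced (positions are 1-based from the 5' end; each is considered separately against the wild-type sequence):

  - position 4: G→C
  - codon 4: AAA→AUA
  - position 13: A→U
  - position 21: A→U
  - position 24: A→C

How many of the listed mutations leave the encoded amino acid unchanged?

Codon 2: GCU (Ala) → CCU (Pro) — missense.
Codon 4: AAA (Lys) → AUA (Ile) — missense.
Codon 5: AGU (Ser) → UGU (Cys) — missense.
Codon 7: AUA (Ile) → AUU (Ile) — synonymous.
Codon 8: AUA (Ile) → AUC (Ile) — synonymous.
Synonymous: 2 of 5.

2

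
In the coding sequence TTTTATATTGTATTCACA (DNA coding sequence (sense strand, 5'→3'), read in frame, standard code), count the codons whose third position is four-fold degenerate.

2

Codon 1 TTT (Phe): third position 2-fold.
Codon 2 TAT (Tyr): third position 2-fold.
Codon 3 ATT (Ile): third position 3-fold.
Codon 4 GTA (Val): third position 4-fold.
Codon 5 TTC (Phe): third position 2-fold.
Codon 6 ACA (Thr): third position 4-fold.
Four-fold degenerate third positions: 2.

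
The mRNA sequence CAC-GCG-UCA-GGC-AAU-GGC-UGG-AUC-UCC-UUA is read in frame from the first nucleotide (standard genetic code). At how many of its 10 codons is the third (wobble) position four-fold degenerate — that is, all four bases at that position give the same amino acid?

5

Codon 1 CAC (His): third position 2-fold.
Codon 2 GCG (Ala): third position 4-fold.
Codon 3 UCA (Ser): third position 4-fold.
Codon 4 GGC (Gly): third position 4-fold.
Codon 5 AAU (Asn): third position 2-fold.
Codon 6 GGC (Gly): third position 4-fold.
Codon 7 UGG (Trp): third position 1-fold.
Codon 8 AUC (Ile): third position 3-fold.
Codon 9 UCC (Ser): third position 4-fold.
Codon 10 UUA (Leu): third position 2-fold.
Four-fold degenerate third positions: 5.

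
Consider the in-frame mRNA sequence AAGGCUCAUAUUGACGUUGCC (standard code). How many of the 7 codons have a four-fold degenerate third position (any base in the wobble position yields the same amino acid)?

3

Codon 1 AAG (Lys): third position 2-fold.
Codon 2 GCU (Ala): third position 4-fold.
Codon 3 CAU (His): third position 2-fold.
Codon 4 AUU (Ile): third position 3-fold.
Codon 5 GAC (Asp): third position 2-fold.
Codon 6 GUU (Val): third position 4-fold.
Codon 7 GCC (Ala): third position 4-fold.
Four-fold degenerate third positions: 3.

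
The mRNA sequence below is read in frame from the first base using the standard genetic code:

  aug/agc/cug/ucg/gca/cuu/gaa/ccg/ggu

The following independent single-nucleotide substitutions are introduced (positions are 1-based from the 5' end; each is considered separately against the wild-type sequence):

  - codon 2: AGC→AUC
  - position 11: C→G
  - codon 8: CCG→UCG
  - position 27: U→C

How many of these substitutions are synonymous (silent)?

1

Codon 2: AGC (Ser) → AUC (Ile) — missense.
Codon 4: UCG (Ser) → UGG (Trp) — missense.
Codon 8: CCG (Pro) → UCG (Ser) — missense.
Codon 9: GGU (Gly) → GGC (Gly) — synonymous.
Synonymous: 1 of 4.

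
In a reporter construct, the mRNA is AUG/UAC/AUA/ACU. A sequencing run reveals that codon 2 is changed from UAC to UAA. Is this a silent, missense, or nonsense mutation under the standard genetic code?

nonsense

Position 6 falls in codon 2: UAC → Tyr.
After the substitution the codon is UAA → Stop.
The new codon is a stop codon, so this is a nonsense mutation.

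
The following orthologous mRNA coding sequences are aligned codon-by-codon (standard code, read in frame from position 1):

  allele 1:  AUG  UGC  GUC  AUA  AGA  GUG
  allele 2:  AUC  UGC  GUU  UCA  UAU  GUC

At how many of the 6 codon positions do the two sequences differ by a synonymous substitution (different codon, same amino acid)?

2

Codon 1: AUG Met / AUC Ile — nonsynonymous.
Codon 2: UGC Cys / UGC Cys — identical.
Codon 3: GUC Val / GUU Val — synonymous.
Codon 4: AUA Ile / UCA Ser — nonsynonymous.
Codon 5: AGA Arg / UAU Tyr — nonsynonymous.
Codon 6: GUG Val / GUC Val — synonymous.
Synonymous differences: 2.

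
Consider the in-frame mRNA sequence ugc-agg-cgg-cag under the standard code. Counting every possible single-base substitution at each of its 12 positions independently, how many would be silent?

8

Codon 1 (UGC, Cys): 1 synonymous substitution.
Codon 2 (AGG, Arg): 2 synonymous substitutions.
Codon 3 (CGG, Arg): 4 synonymous substitutions.
Codon 4 (CAG, Gln): 1 synonymous substitution.
Total: 1 + 2 + 4 + 1 = 8.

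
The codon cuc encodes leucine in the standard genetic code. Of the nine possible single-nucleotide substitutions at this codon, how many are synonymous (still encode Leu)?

3

Position 1: none → 0 synonymous.
Position 2: none → 0 synonymous.
Position 3: CUU, CUA, CUG → 3 synonymous.
Total: 0 + 0 + 3 = 3.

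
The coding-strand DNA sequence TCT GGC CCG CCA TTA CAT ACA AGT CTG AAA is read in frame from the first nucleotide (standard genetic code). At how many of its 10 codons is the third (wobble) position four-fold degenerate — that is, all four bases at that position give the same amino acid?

Codon 1 TCT (Ser): third position 4-fold.
Codon 2 GGC (Gly): third position 4-fold.
Codon 3 CCG (Pro): third position 4-fold.
Codon 4 CCA (Pro): third position 4-fold.
Codon 5 TTA (Leu): third position 2-fold.
Codon 6 CAT (His): third position 2-fold.
Codon 7 ACA (Thr): third position 4-fold.
Codon 8 AGT (Ser): third position 2-fold.
Codon 9 CTG (Leu): third position 4-fold.
Codon 10 AAA (Lys): third position 2-fold.
Four-fold degenerate third positions: 6.

6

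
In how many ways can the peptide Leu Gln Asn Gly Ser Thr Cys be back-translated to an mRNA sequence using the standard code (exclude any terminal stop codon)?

Leu: 6 codons.
Gln: 2 codons.
Asn: 2 codons.
Gly: 4 codons.
Ser: 6 codons.
Thr: 4 codons.
Cys: 2 codons.
6 × 2 × 2 × 4 × 6 × 4 × 2 = 4608.

4608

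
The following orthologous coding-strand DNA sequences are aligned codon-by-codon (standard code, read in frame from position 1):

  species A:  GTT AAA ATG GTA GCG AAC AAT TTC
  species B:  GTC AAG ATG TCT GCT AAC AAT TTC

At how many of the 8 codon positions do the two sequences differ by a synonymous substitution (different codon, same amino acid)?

3

Codon 1: GTT Val / GTC Val — synonymous.
Codon 2: AAA Lys / AAG Lys — synonymous.
Codon 3: ATG Met / ATG Met — identical.
Codon 4: GTA Val / TCT Ser — nonsynonymous.
Codon 5: GCG Ala / GCT Ala — synonymous.
Codon 6: AAC Asn / AAC Asn — identical.
Codon 7: AAT Asn / AAT Asn — identical.
Codon 8: TTC Phe / TTC Phe — identical.
Synonymous differences: 3.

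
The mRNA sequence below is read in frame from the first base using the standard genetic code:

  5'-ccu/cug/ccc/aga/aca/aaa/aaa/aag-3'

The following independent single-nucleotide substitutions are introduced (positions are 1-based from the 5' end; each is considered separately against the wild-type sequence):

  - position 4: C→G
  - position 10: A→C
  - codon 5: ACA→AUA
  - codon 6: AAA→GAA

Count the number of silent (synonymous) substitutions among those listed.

Codon 2: CUG (Leu) → GUG (Val) — missense.
Codon 4: AGA (Arg) → CGA (Arg) — synonymous.
Codon 5: ACA (Thr) → AUA (Ile) — missense.
Codon 6: AAA (Lys) → GAA (Glu) — missense.
Synonymous: 1 of 4.

1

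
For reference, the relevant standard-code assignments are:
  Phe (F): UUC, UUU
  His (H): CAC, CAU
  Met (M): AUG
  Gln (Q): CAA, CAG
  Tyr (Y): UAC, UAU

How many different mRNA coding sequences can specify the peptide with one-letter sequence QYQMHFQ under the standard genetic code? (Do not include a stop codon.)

Gln: 2 codons.
Tyr: 2 codons.
Gln: 2 codons.
Met: 1 codon.
His: 2 codons.
Phe: 2 codons.
Gln: 2 codons.
2 × 2 × 2 × 1 × 2 × 2 × 2 = 64.

64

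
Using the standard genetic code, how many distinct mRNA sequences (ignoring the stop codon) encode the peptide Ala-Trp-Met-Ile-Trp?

Ala: 4 codons.
Trp: 1 codon.
Met: 1 codon.
Ile: 3 codons.
Trp: 1 codon.
4 × 1 × 1 × 3 × 1 = 12.

12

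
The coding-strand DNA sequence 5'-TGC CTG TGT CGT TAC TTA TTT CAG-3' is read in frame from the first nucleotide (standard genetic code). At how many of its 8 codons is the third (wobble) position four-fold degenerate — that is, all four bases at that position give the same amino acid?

2

Codon 1 TGC (Cys): third position 2-fold.
Codon 2 CTG (Leu): third position 4-fold.
Codon 3 TGT (Cys): third position 2-fold.
Codon 4 CGT (Arg): third position 4-fold.
Codon 5 TAC (Tyr): third position 2-fold.
Codon 6 TTA (Leu): third position 2-fold.
Codon 7 TTT (Phe): third position 2-fold.
Codon 8 CAG (Gln): third position 2-fold.
Four-fold degenerate third positions: 2.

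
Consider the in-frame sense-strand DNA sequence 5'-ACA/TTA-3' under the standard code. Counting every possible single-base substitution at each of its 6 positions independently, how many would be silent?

5

Codon 1 (ACA, Thr): 3 synonymous substitutions.
Codon 2 (TTA, Leu): 2 synonymous substitutions.
Total: 3 + 2 = 5.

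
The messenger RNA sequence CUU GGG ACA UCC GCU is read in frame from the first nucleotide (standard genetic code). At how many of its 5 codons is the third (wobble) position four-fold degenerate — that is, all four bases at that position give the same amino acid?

5

Codon 1 CUU (Leu): third position 4-fold.
Codon 2 GGG (Gly): third position 4-fold.
Codon 3 ACA (Thr): third position 4-fold.
Codon 4 UCC (Ser): third position 4-fold.
Codon 5 GCU (Ala): third position 4-fold.
Four-fold degenerate third positions: 5.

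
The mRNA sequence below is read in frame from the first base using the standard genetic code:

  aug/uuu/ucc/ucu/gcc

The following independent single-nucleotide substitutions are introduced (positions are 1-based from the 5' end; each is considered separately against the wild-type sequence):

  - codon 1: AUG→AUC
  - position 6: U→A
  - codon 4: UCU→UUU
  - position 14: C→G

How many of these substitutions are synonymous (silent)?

0

Codon 1: AUG (Met) → AUC (Ile) — missense.
Codon 2: UUU (Phe) → UUA (Leu) — missense.
Codon 4: UCU (Ser) → UUU (Phe) — missense.
Codon 5: GCC (Ala) → GGC (Gly) — missense.
Synonymous: 0 of 4.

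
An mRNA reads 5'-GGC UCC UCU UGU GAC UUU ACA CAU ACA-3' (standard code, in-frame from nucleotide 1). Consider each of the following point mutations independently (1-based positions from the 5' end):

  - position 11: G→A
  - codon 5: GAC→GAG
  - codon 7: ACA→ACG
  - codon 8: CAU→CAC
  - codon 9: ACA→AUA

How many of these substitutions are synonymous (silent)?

2

Codon 4: UGU (Cys) → UAU (Tyr) — missense.
Codon 5: GAC (Asp) → GAG (Glu) — missense.
Codon 7: ACA (Thr) → ACG (Thr) — synonymous.
Codon 8: CAU (His) → CAC (His) — synonymous.
Codon 9: ACA (Thr) → AUA (Ile) — missense.
Synonymous: 2 of 5.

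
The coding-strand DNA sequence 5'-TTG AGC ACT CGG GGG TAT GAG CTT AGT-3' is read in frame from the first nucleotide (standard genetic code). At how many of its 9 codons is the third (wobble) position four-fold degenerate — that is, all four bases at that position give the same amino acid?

4

Codon 1 TTG (Leu): third position 2-fold.
Codon 2 AGC (Ser): third position 2-fold.
Codon 3 ACT (Thr): third position 4-fold.
Codon 4 CGG (Arg): third position 4-fold.
Codon 5 GGG (Gly): third position 4-fold.
Codon 6 TAT (Tyr): third position 2-fold.
Codon 7 GAG (Glu): third position 2-fold.
Codon 8 CTT (Leu): third position 4-fold.
Codon 9 AGT (Ser): third position 2-fold.
Four-fold degenerate third positions: 4.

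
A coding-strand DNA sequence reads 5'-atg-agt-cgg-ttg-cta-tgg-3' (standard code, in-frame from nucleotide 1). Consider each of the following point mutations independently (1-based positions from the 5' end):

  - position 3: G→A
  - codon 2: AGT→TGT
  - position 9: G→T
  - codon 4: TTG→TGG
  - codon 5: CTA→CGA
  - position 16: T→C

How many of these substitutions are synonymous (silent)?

1

Codon 1: ATG (Met) → ATA (Ile) — missense.
Codon 2: AGT (Ser) → TGT (Cys) — missense.
Codon 3: CGG (Arg) → CGT (Arg) — synonymous.
Codon 4: TTG (Leu) → TGG (Trp) — missense.
Codon 5: CTA (Leu) → CGA (Arg) — missense.
Codon 6: TGG (Trp) → CGG (Arg) — missense.
Synonymous: 1 of 6.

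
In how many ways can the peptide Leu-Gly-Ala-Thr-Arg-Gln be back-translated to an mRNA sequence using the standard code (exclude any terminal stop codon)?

4608

Leu: 6 codons.
Gly: 4 codons.
Ala: 4 codons.
Thr: 4 codons.
Arg: 6 codons.
Gln: 2 codons.
6 × 4 × 4 × 4 × 6 × 2 = 4608.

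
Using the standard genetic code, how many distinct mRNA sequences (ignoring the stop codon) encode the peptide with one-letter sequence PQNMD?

32

Pro: 4 codons.
Gln: 2 codons.
Asn: 2 codons.
Met: 1 codon.
Asp: 2 codons.
4 × 2 × 2 × 1 × 2 = 32.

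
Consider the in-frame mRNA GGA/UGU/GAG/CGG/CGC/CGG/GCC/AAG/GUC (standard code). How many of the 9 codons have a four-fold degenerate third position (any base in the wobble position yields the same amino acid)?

6

Codon 1 GGA (Gly): third position 4-fold.
Codon 2 UGU (Cys): third position 2-fold.
Codon 3 GAG (Glu): third position 2-fold.
Codon 4 CGG (Arg): third position 4-fold.
Codon 5 CGC (Arg): third position 4-fold.
Codon 6 CGG (Arg): third position 4-fold.
Codon 7 GCC (Ala): third position 4-fold.
Codon 8 AAG (Lys): third position 2-fold.
Codon 9 GUC (Val): third position 4-fold.
Four-fold degenerate third positions: 6.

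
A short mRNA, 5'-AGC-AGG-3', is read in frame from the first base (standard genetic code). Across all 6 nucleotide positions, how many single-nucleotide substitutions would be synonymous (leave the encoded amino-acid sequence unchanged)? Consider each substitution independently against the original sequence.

3

Codon 1 (AGC, Ser): 1 synonymous substitution.
Codon 2 (AGG, Arg): 2 synonymous substitutions.
Total: 1 + 2 = 3.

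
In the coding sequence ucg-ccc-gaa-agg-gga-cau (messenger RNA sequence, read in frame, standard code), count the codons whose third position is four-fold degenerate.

Codon 1 UCG (Ser): third position 4-fold.
Codon 2 CCC (Pro): third position 4-fold.
Codon 3 GAA (Glu): third position 2-fold.
Codon 4 AGG (Arg): third position 2-fold.
Codon 5 GGA (Gly): third position 4-fold.
Codon 6 CAU (His): third position 2-fold.
Four-fold degenerate third positions: 3.

3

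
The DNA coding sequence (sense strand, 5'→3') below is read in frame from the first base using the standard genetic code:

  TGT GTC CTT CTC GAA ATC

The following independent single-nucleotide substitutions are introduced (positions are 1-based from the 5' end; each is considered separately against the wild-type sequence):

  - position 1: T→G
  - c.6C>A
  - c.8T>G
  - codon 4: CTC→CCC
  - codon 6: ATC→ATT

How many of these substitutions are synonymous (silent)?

2

Codon 1: TGT (Cys) → GGT (Gly) — missense.
Codon 2: GTC (Val) → GTA (Val) — synonymous.
Codon 3: CTT (Leu) → CGT (Arg) — missense.
Codon 4: CTC (Leu) → CCC (Pro) — missense.
Codon 6: ATC (Ile) → ATT (Ile) — synonymous.
Synonymous: 2 of 5.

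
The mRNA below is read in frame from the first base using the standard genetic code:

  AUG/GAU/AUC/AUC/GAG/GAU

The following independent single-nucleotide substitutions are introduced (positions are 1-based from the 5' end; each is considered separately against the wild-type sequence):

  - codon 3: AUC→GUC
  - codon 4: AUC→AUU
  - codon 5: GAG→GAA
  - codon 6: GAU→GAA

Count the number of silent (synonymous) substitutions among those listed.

2

Codon 3: AUC (Ile) → GUC (Val) — missense.
Codon 4: AUC (Ile) → AUU (Ile) — synonymous.
Codon 5: GAG (Glu) → GAA (Glu) — synonymous.
Codon 6: GAU (Asp) → GAA (Glu) — missense.
Synonymous: 2 of 4.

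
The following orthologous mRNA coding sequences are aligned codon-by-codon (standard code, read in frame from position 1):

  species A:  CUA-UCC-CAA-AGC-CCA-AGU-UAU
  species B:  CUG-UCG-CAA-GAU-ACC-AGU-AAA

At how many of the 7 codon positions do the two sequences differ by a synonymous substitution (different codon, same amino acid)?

2

Codon 1: CUA Leu / CUG Leu — synonymous.
Codon 2: UCC Ser / UCG Ser — synonymous.
Codon 3: CAA Gln / CAA Gln — identical.
Codon 4: AGC Ser / GAU Asp — nonsynonymous.
Codon 5: CCA Pro / ACC Thr — nonsynonymous.
Codon 6: AGU Ser / AGU Ser — identical.
Codon 7: UAU Tyr / AAA Lys — nonsynonymous.
Synonymous differences: 2.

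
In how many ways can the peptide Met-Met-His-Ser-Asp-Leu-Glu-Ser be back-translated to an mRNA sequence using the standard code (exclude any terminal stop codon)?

Met: 1 codon.
Met: 1 codon.
His: 2 codons.
Ser: 6 codons.
Asp: 2 codons.
Leu: 6 codons.
Glu: 2 codons.
Ser: 6 codons.
1 × 1 × 2 × 6 × 2 × 6 × 2 × 6 = 1728.

1728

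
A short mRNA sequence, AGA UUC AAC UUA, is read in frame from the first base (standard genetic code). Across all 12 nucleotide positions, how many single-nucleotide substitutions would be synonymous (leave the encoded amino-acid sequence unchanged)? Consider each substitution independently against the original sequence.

6

Codon 1 (AGA, Arg): 2 synonymous substitutions.
Codon 2 (UUC, Phe): 1 synonymous substitution.
Codon 3 (AAC, Asn): 1 synonymous substitution.
Codon 4 (UUA, Leu): 2 synonymous substitutions.
Total: 2 + 1 + 1 + 2 = 6.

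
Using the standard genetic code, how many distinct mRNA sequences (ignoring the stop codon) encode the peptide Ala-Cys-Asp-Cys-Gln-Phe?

Ala: 4 codons.
Cys: 2 codons.
Asp: 2 codons.
Cys: 2 codons.
Gln: 2 codons.
Phe: 2 codons.
4 × 2 × 2 × 2 × 2 × 2 = 128.

128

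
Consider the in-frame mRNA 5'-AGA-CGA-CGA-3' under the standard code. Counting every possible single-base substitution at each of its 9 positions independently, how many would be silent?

Codon 1 (AGA, Arg): 2 synonymous substitutions.
Codon 2 (CGA, Arg): 4 synonymous substitutions.
Codon 3 (CGA, Arg): 4 synonymous substitutions.
Total: 2 + 4 + 4 = 10.

10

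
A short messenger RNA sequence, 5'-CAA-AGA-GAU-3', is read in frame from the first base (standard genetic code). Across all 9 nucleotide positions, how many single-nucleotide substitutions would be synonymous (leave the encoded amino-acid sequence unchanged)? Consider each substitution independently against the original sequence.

4

Codon 1 (CAA, Gln): 1 synonymous substitution.
Codon 2 (AGA, Arg): 2 synonymous substitutions.
Codon 3 (GAU, Asp): 1 synonymous substitution.
Total: 1 + 2 + 1 = 4.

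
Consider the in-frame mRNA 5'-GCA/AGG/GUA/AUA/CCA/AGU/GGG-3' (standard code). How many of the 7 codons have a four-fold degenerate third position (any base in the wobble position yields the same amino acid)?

Codon 1 GCA (Ala): third position 4-fold.
Codon 2 AGG (Arg): third position 2-fold.
Codon 3 GUA (Val): third position 4-fold.
Codon 4 AUA (Ile): third position 3-fold.
Codon 5 CCA (Pro): third position 4-fold.
Codon 6 AGU (Ser): third position 2-fold.
Codon 7 GGG (Gly): third position 4-fold.
Four-fold degenerate third positions: 4.

4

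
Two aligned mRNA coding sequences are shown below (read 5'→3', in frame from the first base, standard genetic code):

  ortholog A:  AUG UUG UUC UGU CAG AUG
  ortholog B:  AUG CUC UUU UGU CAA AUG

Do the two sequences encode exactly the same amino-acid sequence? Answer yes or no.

Codon 1: AUG Met / AUG Met — identical.
Codon 2: UUG Leu / CUC Leu — synonymous.
Codon 3: UUC Phe / UUU Phe — synonymous.
Codon 4: UGU Cys / UGU Cys — identical.
Codon 5: CAG Gln / CAA Gln — synonymous.
Codon 6: AUG Met / AUG Met — identical.
Nonsynonymous differences: 0 → same protein.

yes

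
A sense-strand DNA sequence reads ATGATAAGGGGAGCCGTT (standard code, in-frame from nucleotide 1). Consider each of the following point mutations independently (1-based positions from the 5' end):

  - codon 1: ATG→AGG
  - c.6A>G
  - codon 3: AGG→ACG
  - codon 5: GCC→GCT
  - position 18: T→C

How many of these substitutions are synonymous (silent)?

2

Codon 1: ATG (Met) → AGG (Arg) — missense.
Codon 2: ATA (Ile) → ATG (Met) — missense.
Codon 3: AGG (Arg) → ACG (Thr) — missense.
Codon 5: GCC (Ala) → GCT (Ala) — synonymous.
Codon 6: GTT (Val) → GTC (Val) — synonymous.
Synonymous: 2 of 5.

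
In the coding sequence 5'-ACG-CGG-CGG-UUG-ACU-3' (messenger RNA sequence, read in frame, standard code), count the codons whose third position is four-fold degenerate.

4

Codon 1 ACG (Thr): third position 4-fold.
Codon 2 CGG (Arg): third position 4-fold.
Codon 3 CGG (Arg): third position 4-fold.
Codon 4 UUG (Leu): third position 2-fold.
Codon 5 ACU (Thr): third position 4-fold.
Four-fold degenerate third positions: 4.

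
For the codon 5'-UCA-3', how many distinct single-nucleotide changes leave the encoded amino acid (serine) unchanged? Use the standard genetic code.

Position 1: none → 0 synonymous.
Position 2: none → 0 synonymous.
Position 3: UCU, UCC, UCG → 3 synonymous.
Total: 0 + 0 + 3 = 3.

3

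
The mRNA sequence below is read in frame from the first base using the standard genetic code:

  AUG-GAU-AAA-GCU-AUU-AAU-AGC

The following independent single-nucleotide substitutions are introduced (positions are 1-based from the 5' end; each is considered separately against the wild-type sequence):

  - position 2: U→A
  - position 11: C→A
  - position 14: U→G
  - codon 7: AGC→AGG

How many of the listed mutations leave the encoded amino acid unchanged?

Codon 1: AUG (Met) → AAG (Lys) — missense.
Codon 4: GCU (Ala) → GAU (Asp) — missense.
Codon 5: AUU (Ile) → AGU (Ser) — missense.
Codon 7: AGC (Ser) → AGG (Arg) — missense.
Synonymous: 0 of 4.

0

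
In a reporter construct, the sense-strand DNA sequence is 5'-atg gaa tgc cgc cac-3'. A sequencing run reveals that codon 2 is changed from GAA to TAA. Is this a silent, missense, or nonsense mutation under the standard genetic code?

Position 4 falls in codon 2: GAA → Glu.
After the substitution the codon is TAA → Stop.
The new codon is a stop codon, so this is a nonsense mutation.

nonsense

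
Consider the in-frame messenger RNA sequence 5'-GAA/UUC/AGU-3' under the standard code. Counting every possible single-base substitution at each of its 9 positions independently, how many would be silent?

Codon 1 (GAA, Glu): 1 synonymous substitution.
Codon 2 (UUC, Phe): 1 synonymous substitution.
Codon 3 (AGU, Ser): 1 synonymous substitution.
Total: 1 + 1 + 1 = 3.

3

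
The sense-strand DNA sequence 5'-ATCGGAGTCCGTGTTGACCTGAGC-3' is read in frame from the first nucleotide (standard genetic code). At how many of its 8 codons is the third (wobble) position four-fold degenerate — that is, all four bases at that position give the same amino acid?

Codon 1 ATC (Ile): third position 3-fold.
Codon 2 GGA (Gly): third position 4-fold.
Codon 3 GTC (Val): third position 4-fold.
Codon 4 CGT (Arg): third position 4-fold.
Codon 5 GTT (Val): third position 4-fold.
Codon 6 GAC (Asp): third position 2-fold.
Codon 7 CTG (Leu): third position 4-fold.
Codon 8 AGC (Ser): third position 2-fold.
Four-fold degenerate third positions: 5.

5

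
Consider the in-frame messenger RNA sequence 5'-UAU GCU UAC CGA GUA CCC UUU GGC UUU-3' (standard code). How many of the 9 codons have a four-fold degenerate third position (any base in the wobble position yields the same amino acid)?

Codon 1 UAU (Tyr): third position 2-fold.
Codon 2 GCU (Ala): third position 4-fold.
Codon 3 UAC (Tyr): third position 2-fold.
Codon 4 CGA (Arg): third position 4-fold.
Codon 5 GUA (Val): third position 4-fold.
Codon 6 CCC (Pro): third position 4-fold.
Codon 7 UUU (Phe): third position 2-fold.
Codon 8 GGC (Gly): third position 4-fold.
Codon 9 UUU (Phe): third position 2-fold.
Four-fold degenerate third positions: 5.

5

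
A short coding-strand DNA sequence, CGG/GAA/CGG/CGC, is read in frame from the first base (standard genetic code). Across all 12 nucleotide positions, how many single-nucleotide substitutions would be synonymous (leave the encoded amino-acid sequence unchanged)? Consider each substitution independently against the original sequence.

12

Codon 1 (CGG, Arg): 4 synonymous substitutions.
Codon 2 (GAA, Glu): 1 synonymous substitution.
Codon 3 (CGG, Arg): 4 synonymous substitutions.
Codon 4 (CGC, Arg): 3 synonymous substitutions.
Total: 4 + 1 + 4 + 3 = 12.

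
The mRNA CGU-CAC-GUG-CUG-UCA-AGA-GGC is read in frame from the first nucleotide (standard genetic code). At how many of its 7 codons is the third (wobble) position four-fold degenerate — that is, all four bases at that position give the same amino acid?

5

Codon 1 CGU (Arg): third position 4-fold.
Codon 2 CAC (His): third position 2-fold.
Codon 3 GUG (Val): third position 4-fold.
Codon 4 CUG (Leu): third position 4-fold.
Codon 5 UCA (Ser): third position 4-fold.
Codon 6 AGA (Arg): third position 2-fold.
Codon 7 GGC (Gly): third position 4-fold.
Four-fold degenerate third positions: 5.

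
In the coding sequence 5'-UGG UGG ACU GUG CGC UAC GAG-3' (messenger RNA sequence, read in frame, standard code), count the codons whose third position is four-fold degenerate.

Codon 1 UGG (Trp): third position 1-fold.
Codon 2 UGG (Trp): third position 1-fold.
Codon 3 ACU (Thr): third position 4-fold.
Codon 4 GUG (Val): third position 4-fold.
Codon 5 CGC (Arg): third position 4-fold.
Codon 6 UAC (Tyr): third position 2-fold.
Codon 7 GAG (Glu): third position 2-fold.
Four-fold degenerate third positions: 3.

3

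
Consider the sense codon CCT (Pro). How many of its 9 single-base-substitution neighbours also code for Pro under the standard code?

3

Position 1: none → 0 synonymous.
Position 2: none → 0 synonymous.
Position 3: CCC, CCA, CCG → 3 synonymous.
Total: 0 + 0 + 3 = 3.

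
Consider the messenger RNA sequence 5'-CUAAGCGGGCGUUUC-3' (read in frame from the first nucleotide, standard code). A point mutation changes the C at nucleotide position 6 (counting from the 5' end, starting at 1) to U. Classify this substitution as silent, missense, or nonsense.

Position 6 falls in codon 2: AGC → Ser.
After the substitution the codon is AGU → Ser.
Both encode Ser, so the change is synonymous.

silent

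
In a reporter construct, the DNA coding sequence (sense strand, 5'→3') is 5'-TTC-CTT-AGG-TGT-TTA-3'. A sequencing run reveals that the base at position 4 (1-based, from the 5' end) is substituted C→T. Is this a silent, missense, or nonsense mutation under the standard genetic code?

Position 4 falls in codon 2: CTT → Leu.
After the substitution the codon is TTT → Phe.
Leu ≠ Phe, so this is a missense mutation.

missense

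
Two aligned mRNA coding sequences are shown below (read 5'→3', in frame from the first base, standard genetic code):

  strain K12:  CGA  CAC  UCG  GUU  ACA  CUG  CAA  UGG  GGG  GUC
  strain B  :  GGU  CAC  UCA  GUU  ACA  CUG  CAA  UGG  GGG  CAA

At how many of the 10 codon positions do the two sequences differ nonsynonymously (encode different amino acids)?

Codon 1: CGA Arg / GGU Gly — nonsynonymous.
Codon 2: CAC His / CAC His — identical.
Codon 3: UCG Ser / UCA Ser — synonymous.
Codon 4: GUU Val / GUU Val — identical.
Codon 5: ACA Thr / ACA Thr — identical.
Codon 6: CUG Leu / CUG Leu — identical.
Codon 7: CAA Gln / CAA Gln — identical.
Codon 8: UGG Trp / UGG Trp — identical.
Codon 9: GGG Gly / GGG Gly — identical.
Codon 10: GUC Val / CAA Gln — nonsynonymous.
Nonsynonymous differences: 2.

2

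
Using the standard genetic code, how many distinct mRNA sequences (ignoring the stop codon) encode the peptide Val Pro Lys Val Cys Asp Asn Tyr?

Val: 4 codons.
Pro: 4 codons.
Lys: 2 codons.
Val: 4 codons.
Cys: 2 codons.
Asp: 2 codons.
Asn: 2 codons.
Tyr: 2 codons.
4 × 4 × 2 × 4 × 2 × 2 × 2 × 2 = 2048.

2048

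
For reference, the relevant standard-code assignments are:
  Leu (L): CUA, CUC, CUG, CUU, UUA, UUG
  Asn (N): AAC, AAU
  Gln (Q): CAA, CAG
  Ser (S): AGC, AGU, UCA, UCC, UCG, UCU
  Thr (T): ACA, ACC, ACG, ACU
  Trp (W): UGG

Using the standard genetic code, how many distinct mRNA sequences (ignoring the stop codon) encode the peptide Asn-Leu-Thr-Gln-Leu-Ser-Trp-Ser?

Asn: 2 codons.
Leu: 6 codons.
Thr: 4 codons.
Gln: 2 codons.
Leu: 6 codons.
Ser: 6 codons.
Trp: 1 codon.
Ser: 6 codons.
2 × 6 × 4 × 2 × 6 × 6 × 1 × 6 = 20736.

20736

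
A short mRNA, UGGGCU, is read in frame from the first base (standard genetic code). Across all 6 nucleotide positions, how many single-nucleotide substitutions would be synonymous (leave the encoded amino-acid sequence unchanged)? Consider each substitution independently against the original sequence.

Codon 1 (UGG, Trp): 0 synonymous substitutions.
Codon 2 (GCU, Ala): 3 synonymous substitutions.
Total: 0 + 3 = 3.

3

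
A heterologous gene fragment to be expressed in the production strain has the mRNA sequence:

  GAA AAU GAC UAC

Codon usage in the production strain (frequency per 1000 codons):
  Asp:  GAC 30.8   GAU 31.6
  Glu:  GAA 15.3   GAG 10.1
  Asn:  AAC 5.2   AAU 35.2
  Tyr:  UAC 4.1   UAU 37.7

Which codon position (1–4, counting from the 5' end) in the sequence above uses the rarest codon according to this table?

4

Codon 1 GAA (Glu): 15.3 per 1000.
Codon 2 AAU (Asn): 35.2 per 1000.
Codon 3 GAC (Asp): 30.8 per 1000.
Codon 4 UAC (Tyr): 4.1 per 1000.
Lowest frequency is 4.1 at codon 4.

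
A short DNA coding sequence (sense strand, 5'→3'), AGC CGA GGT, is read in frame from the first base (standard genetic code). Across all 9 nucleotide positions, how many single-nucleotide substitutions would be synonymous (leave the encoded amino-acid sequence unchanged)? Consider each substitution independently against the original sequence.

Codon 1 (AGC, Ser): 1 synonymous substitution.
Codon 2 (CGA, Arg): 4 synonymous substitutions.
Codon 3 (GGT, Gly): 3 synonymous substitutions.
Total: 1 + 4 + 3 = 8.

8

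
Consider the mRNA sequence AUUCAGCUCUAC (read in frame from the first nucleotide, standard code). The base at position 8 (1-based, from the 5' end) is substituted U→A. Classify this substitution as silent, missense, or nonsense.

missense

Position 8 falls in codon 3: CUC → Leu.
After the substitution the codon is CAC → His.
Leu ≠ His, so this is a missense mutation.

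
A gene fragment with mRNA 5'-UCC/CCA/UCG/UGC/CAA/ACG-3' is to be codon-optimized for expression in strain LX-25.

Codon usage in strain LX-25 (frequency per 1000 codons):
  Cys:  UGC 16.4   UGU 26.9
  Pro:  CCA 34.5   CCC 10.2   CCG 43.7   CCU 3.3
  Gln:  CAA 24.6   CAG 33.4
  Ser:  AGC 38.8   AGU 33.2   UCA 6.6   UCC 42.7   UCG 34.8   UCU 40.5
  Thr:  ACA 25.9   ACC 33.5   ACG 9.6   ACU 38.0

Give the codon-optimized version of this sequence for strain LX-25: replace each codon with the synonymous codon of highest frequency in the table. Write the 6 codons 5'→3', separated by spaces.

Codon 1 (Ser): best is UCC at 42.7.
Codon 2 (Pro): best is CCG at 43.7.
Codon 3 (Ser): best is UCC at 42.7.
Codon 4 (Cys): best is UGU at 26.9.
Codon 5 (Gln): best is CAG at 33.4.
Codon 6 (Thr): best is ACU at 38.0.

UCC CCG UCC UGU CAG ACU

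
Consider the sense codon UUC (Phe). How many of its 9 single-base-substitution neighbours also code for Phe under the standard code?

Position 1: none → 0 synonymous.
Position 2: none → 0 synonymous.
Position 3: UUU → 1 synonymous.
Total: 0 + 0 + 1 = 1.

1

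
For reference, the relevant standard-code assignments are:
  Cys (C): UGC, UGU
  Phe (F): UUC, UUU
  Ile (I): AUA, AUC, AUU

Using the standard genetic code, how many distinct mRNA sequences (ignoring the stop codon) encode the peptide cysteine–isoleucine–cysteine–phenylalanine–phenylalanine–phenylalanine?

Cys: 2 codons.
Ile: 3 codons.
Cys: 2 codons.
Phe: 2 codons.
Phe: 2 codons.
Phe: 2 codons.
2 × 3 × 2 × 2 × 2 × 2 = 96.

96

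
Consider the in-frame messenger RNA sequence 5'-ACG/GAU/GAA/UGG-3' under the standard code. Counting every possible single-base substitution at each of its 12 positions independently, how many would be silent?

Codon 1 (ACG, Thr): 3 synonymous substitutions.
Codon 2 (GAU, Asp): 1 synonymous substitution.
Codon 3 (GAA, Glu): 1 synonymous substitution.
Codon 4 (UGG, Trp): 0 synonymous substitutions.
Total: 3 + 1 + 1 + 0 = 5.

5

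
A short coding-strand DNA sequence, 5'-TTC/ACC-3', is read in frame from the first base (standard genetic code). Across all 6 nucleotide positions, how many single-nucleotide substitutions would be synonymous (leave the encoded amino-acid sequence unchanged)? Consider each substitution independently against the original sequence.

Codon 1 (TTC, Phe): 1 synonymous substitution.
Codon 2 (ACC, Thr): 3 synonymous substitutions.
Total: 1 + 3 = 4.

4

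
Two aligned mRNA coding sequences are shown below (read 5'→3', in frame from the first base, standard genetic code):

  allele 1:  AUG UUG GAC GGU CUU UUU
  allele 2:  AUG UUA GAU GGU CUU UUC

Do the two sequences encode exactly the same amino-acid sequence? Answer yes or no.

Codon 1: AUG Met / AUG Met — identical.
Codon 2: UUG Leu / UUA Leu — synonymous.
Codon 3: GAC Asp / GAU Asp — synonymous.
Codon 4: GGU Gly / GGU Gly — identical.
Codon 5: CUU Leu / CUU Leu — identical.
Codon 6: UUU Phe / UUC Phe — synonymous.
Nonsynonymous differences: 0 → same protein.

yes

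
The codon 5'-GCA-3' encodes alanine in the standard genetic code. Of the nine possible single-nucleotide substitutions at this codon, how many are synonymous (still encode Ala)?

Position 1: none → 0 synonymous.
Position 2: none → 0 synonymous.
Position 3: GCT, GCC, GCG → 3 synonymous.
Total: 0 + 0 + 3 = 3.

3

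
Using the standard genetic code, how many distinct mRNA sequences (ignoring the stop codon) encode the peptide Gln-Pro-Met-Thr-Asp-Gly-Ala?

Gln: 2 codons.
Pro: 4 codons.
Met: 1 codon.
Thr: 4 codons.
Asp: 2 codons.
Gly: 4 codons.
Ala: 4 codons.
2 × 4 × 1 × 4 × 2 × 4 × 4 = 1024.

1024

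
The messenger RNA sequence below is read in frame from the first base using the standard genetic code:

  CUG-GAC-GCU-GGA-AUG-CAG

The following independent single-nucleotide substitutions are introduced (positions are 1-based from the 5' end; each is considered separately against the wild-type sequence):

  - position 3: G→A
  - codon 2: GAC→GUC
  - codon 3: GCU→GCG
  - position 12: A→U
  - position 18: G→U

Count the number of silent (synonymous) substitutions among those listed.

Codon 1: CUG (Leu) → CUA (Leu) — synonymous.
Codon 2: GAC (Asp) → GUC (Val) — missense.
Codon 3: GCU (Ala) → GCG (Ala) — synonymous.
Codon 4: GGA (Gly) → GGU (Gly) — synonymous.
Codon 6: CAG (Gln) → CAU (His) — missense.
Synonymous: 3 of 5.

3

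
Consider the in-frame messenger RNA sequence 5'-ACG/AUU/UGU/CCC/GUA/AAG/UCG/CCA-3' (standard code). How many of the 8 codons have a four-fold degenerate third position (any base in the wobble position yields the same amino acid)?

Codon 1 ACG (Thr): third position 4-fold.
Codon 2 AUU (Ile): third position 3-fold.
Codon 3 UGU (Cys): third position 2-fold.
Codon 4 CCC (Pro): third position 4-fold.
Codon 5 GUA (Val): third position 4-fold.
Codon 6 AAG (Lys): third position 2-fold.
Codon 7 UCG (Ser): third position 4-fold.
Codon 8 CCA (Pro): third position 4-fold.
Four-fold degenerate third positions: 5.

5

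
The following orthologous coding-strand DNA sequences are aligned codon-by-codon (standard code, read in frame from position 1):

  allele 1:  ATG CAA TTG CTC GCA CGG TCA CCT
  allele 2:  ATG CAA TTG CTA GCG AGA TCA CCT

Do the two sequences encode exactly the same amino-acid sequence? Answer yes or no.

yes

Codon 1: ATG Met / ATG Met — identical.
Codon 2: CAA Gln / CAA Gln — identical.
Codon 3: TTG Leu / TTG Leu — identical.
Codon 4: CTC Leu / CTA Leu — synonymous.
Codon 5: GCA Ala / GCG Ala — synonymous.
Codon 6: CGG Arg / AGA Arg — synonymous.
Codon 7: TCA Ser / TCA Ser — identical.
Codon 8: CCT Pro / CCT Pro — identical.
Nonsynonymous differences: 0 → same protein.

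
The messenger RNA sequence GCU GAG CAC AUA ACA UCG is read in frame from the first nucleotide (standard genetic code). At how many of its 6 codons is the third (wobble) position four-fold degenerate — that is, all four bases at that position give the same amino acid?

Codon 1 GCU (Ala): third position 4-fold.
Codon 2 GAG (Glu): third position 2-fold.
Codon 3 CAC (His): third position 2-fold.
Codon 4 AUA (Ile): third position 3-fold.
Codon 5 ACA (Thr): third position 4-fold.
Codon 6 UCG (Ser): third position 4-fold.
Four-fold degenerate third positions: 3.

3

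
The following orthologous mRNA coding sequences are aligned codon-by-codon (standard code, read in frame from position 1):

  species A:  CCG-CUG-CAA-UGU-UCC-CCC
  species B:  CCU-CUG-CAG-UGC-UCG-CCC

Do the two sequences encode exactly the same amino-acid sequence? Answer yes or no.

Codon 1: CCG Pro / CCU Pro — synonymous.
Codon 2: CUG Leu / CUG Leu — identical.
Codon 3: CAA Gln / CAG Gln — synonymous.
Codon 4: UGU Cys / UGC Cys — synonymous.
Codon 5: UCC Ser / UCG Ser — synonymous.
Codon 6: CCC Pro / CCC Pro — identical.
Nonsynonymous differences: 0 → same protein.

yes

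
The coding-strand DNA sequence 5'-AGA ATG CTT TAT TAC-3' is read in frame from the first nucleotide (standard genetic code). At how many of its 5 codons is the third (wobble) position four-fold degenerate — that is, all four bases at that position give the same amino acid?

1

Codon 1 AGA (Arg): third position 2-fold.
Codon 2 ATG (Met): third position 1-fold.
Codon 3 CTT (Leu): third position 4-fold.
Codon 4 TAT (Tyr): third position 2-fold.
Codon 5 TAC (Tyr): third position 2-fold.
Four-fold degenerate third positions: 1.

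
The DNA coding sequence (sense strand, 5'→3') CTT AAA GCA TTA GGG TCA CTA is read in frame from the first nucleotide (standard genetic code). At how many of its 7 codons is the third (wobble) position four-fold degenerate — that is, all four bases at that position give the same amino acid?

5

Codon 1 CTT (Leu): third position 4-fold.
Codon 2 AAA (Lys): third position 2-fold.
Codon 3 GCA (Ala): third position 4-fold.
Codon 4 TTA (Leu): third position 2-fold.
Codon 5 GGG (Gly): third position 4-fold.
Codon 6 TCA (Ser): third position 4-fold.
Codon 7 CTA (Leu): third position 4-fold.
Four-fold degenerate third positions: 5.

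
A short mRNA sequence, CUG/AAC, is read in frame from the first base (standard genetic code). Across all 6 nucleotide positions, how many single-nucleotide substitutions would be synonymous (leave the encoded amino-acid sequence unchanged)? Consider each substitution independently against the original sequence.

5

Codon 1 (CUG, Leu): 4 synonymous substitutions.
Codon 2 (AAC, Asn): 1 synonymous substitution.
Total: 4 + 1 = 5.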